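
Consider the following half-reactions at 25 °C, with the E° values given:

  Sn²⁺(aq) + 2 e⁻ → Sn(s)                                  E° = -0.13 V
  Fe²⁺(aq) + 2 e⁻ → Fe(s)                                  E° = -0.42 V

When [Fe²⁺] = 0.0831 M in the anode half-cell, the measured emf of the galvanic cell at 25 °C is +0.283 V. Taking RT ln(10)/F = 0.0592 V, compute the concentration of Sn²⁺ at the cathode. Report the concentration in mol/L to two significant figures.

0.048 M

Sn²⁺/Sn is the cathode, Fe²⁺/Fe the anode: E°cell = +0.29 V, n = 2.
Overall reaction: Sn²⁺(aq) + Fe(s) → Sn(s) + Fe²⁺(aq); Q = [Fe²⁺]^1/[Sn²⁺]^1.
From E = E° − (0.0592/n) log Q: log Q = (E° − E)·n/0.0592 = (+0.29 − (+0.283))·2/0.0592 = 0.2365.
So 1·log[Sn²⁺] = 1·log(0.0831) − log Q = -1.0804 − (0.2365) = -1.3169; [Sn²⁺] = 10^(-1.3169) ≈ 0.048 M.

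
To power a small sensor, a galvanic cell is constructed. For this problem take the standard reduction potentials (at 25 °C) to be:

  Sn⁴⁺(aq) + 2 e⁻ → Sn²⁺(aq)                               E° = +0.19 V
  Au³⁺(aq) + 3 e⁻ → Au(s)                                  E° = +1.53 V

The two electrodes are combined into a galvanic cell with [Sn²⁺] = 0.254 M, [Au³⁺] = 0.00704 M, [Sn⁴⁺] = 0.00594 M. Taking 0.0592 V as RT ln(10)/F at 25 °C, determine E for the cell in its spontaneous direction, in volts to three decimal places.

+1.346 V

Au³⁺/Au is the cathode (higher E°), Sn⁴⁺/Sn²⁺ the anode: E°cell = +1.53 − (+0.19) = +1.34 V, n = 6.
Overall: 2 Au³⁺(aq) + 3 Sn²⁺(aq) → 2 Au(s) + 3 Sn⁴⁺(aq)
Q = [Sn⁴⁺]^3 / ([Au³⁺]^2·[Sn²⁺]^3); log Q = -0.588.
E = E° − (0.0592/n) log Q = +1.34 − (0.0592/6)(-0.588) = +1.346 V.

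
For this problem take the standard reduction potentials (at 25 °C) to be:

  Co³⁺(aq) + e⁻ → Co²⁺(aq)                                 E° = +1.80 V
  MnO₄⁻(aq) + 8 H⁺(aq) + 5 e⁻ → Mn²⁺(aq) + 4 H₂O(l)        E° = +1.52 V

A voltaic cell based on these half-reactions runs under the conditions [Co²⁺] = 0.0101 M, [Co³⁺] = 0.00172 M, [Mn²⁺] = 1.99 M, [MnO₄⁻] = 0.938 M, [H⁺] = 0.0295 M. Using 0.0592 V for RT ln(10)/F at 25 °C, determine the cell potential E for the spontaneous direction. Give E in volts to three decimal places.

+0.383 V

Co³⁺/Co²⁺ is the cathode (higher E°), MnO₄⁻/Mn²⁺ the anode: E°cell = +1.80 − (+1.52) = +0.28 V, n = 5.
Overall: 5 Co³⁺(aq) + Mn²⁺(aq) + 4 H₂O(l) → 5 Co²⁺(aq) + MnO₄⁻(aq) + 8 H⁺(aq)
Q = [Co²⁺]^5·[MnO₄⁻]·[H⁺]^8 / ([Co³⁺]^5·[Mn²⁺]); log Q = -8.724.
E = E° − (0.0592/n) log Q = +0.28 − (0.0592/5)(-8.724) = +0.383 V.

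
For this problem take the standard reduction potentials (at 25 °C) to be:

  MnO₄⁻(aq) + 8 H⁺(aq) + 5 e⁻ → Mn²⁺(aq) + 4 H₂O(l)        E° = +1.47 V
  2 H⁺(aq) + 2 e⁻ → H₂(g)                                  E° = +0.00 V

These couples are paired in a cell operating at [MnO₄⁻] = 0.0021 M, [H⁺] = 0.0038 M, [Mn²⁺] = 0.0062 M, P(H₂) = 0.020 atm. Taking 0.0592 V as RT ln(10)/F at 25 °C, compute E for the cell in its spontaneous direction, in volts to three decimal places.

MnO₄⁻/Mn²⁺ is the cathode (higher E°), H⁺/H₂ the anode: E°cell = +1.47 − (+0.00) = +1.47 V, n = 10.
Overall: 2 MnO₄⁻(aq) + 6 H⁺(aq) + 5 H₂(g) → 2 Mn²⁺(aq) + 8 H₂O(l)
Q = [Mn²⁺]^2 / ([MnO₄⁻]^2·[H⁺]^6·P(H₂)^5); log Q = 23.956.
E = E° − (0.0592/n) log Q = +1.47 − (0.0592/10)(23.956) = +1.328 V.

+1.328 V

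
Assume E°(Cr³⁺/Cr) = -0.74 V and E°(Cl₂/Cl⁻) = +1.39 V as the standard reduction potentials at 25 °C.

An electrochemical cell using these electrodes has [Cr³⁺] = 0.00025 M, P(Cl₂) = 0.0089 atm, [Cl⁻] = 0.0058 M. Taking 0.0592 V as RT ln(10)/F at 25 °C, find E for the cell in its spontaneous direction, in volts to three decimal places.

Cl₂/Cl⁻ is the cathode (higher E°), Cr³⁺/Cr the anode: E°cell = +1.39 − (-0.74) = +2.13 V, n = 6.
Overall: 3 Cl₂(g) + 2 Cr(s) → 6 Cl⁻(aq) + 2 Cr³⁺(aq)
Q = [Cl⁻]^6·[Cr³⁺]^2 / (P(Cl₂)^3); log Q = -14.472.
E = E° − (0.0592/n) log Q = +2.13 − (0.0592/6)(-14.472) = +2.273 V.

+2.273 V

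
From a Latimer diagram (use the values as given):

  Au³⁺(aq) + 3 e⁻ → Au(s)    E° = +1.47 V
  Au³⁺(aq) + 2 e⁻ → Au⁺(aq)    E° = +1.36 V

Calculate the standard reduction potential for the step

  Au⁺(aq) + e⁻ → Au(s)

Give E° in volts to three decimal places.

+1.690 V

Sequential free energies add, so n₃E°₃ = n₁E°₁ + n₂E°₂.
With n₃ = 3, and the known step contributing 2×(+1.36) V, the unknown satisfies 1·E° = 3×(+1.47) − 2×(+1.36) = +1.690.
E° = +1.690 / 1 = +1.690 V.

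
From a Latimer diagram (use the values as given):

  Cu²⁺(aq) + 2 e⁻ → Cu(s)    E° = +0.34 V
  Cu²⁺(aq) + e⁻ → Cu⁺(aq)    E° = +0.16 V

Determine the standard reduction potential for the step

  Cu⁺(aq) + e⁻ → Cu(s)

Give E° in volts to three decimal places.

+0.520 V

Sequential free energies add, so n₃E°₃ = n₁E°₁ + n₂E°₂.
With n₃ = 2, and the known step contributing 1×(+0.16) V, the unknown satisfies 1·E° = 2×(+0.34) − 1×(+0.16) = +0.520.
E° = +0.520 / 1 = +0.520 V.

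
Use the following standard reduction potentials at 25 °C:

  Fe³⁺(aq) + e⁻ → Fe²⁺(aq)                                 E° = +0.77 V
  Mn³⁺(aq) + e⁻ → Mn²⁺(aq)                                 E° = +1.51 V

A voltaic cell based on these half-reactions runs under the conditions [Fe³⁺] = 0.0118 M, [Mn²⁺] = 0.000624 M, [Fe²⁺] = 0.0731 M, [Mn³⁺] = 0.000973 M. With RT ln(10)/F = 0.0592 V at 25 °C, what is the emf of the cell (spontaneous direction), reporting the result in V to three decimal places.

+0.798 V

Mn³⁺/Mn²⁺ is the cathode (higher E°), Fe³⁺/Fe²⁺ the anode: E°cell = +1.51 − (+0.77) = +0.74 V, n = 1.
Overall: Mn³⁺(aq) + Fe²⁺(aq) → Mn²⁺(aq) + Fe³⁺(aq)
Q = [Mn²⁺]·[Fe³⁺] / ([Mn³⁺]·[Fe²⁺]); log Q = -0.985.
E = E° − (0.0592/n) log Q = +0.74 − (0.0592/1)(-0.985) = +0.798 V.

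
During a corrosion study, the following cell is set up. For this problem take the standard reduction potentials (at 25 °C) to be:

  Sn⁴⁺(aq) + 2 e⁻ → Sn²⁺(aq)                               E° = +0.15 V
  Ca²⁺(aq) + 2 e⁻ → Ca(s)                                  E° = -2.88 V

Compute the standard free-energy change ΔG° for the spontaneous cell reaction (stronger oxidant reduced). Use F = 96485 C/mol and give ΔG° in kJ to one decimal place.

Sn⁴⁺/Sn²⁺ (E° = +0.15 V) is the cathode; Ca²⁺/Ca (E° = -2.88 V) is the anode, so E°cell = +3.03 V.
Balancing electrons gives n = 2 (lcm of 2 and 2).
ΔG° = −nFE° = −(2)(96485)(+3.03) = -584,699 J = -584.7 kJ.

-584.7 kJ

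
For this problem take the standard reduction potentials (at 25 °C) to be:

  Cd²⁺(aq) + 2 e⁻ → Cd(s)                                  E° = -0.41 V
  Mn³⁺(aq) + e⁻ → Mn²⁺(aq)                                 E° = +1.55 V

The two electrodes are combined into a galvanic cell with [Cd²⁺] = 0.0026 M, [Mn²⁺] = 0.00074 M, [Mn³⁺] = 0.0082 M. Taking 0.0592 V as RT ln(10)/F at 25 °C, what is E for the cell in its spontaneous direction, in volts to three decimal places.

+2.098 V

Mn³⁺/Mn²⁺ is the cathode (higher E°), Cd²⁺/Cd the anode: E°cell = +1.55 − (-0.41) = +1.96 V, n = 2.
Overall: 2 Mn³⁺(aq) + Cd(s) → 2 Mn²⁺(aq) + Cd²⁺(aq)
Q = [Mn²⁺]^2·[Cd²⁺] / ([Mn³⁺]^2); log Q = -4.674.
E = E° − (0.0592/n) log Q = +1.96 − (0.0592/2)(-4.674) = +2.098 V.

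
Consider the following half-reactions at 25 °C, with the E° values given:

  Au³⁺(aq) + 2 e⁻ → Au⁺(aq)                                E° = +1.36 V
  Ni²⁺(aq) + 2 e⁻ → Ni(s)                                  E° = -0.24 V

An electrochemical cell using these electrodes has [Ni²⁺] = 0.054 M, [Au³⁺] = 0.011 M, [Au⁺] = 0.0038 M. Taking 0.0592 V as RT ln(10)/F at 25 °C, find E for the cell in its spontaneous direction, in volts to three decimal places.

Au³⁺/Au⁺ is the cathode (higher E°), Ni²⁺/Ni the anode: E°cell = +1.36 − (-0.24) = +1.60 V, n = 2.
Overall: Au³⁺(aq) + Ni(s) → Au⁺(aq) + Ni²⁺(aq)
Q = [Au⁺]·[Ni²⁺] / ([Au³⁺]); log Q = -1.729.
E = E° − (0.0592/n) log Q = +1.60 − (0.0592/2)(-1.729) = +1.651 V.

+1.651 V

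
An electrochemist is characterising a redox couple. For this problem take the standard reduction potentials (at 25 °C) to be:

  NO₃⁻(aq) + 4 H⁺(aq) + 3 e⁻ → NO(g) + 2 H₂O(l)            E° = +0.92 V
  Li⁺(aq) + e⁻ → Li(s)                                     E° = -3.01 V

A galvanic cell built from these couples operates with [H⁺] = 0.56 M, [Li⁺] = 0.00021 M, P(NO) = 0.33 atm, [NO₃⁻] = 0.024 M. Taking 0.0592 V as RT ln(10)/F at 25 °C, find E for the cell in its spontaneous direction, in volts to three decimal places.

+4.105 V

NO₃⁻/NO is the cathode (higher E°), Li⁺/Li the anode: E°cell = +0.92 − (-3.01) = +3.93 V, n = 3.
Overall: NO₃⁻(aq) + 4 H⁺(aq) + 3 Li(s) → NO(g) + 2 H₂O(l) + 3 Li⁺(aq)
Q = P(NO)·[Li⁺]^3 / ([NO₃⁻]·[H⁺]^4); log Q = -8.888.
E = E° − (0.0592/n) log Q = +3.93 − (0.0592/3)(-8.888) = +4.105 V.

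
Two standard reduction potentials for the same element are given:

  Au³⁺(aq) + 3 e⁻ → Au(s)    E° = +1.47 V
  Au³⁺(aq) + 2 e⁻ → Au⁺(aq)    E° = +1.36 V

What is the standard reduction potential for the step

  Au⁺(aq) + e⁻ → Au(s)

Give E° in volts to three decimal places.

Sequential free energies add, so n₃E°₃ = n₁E°₁ + n₂E°₂.
With n₃ = 3, and the known step contributing 2×(+1.36) V, the unknown satisfies 1·E° = 3×(+1.47) − 2×(+1.36) = +1.690.
E° = +1.690 / 1 = +1.690 V.

+1.690 V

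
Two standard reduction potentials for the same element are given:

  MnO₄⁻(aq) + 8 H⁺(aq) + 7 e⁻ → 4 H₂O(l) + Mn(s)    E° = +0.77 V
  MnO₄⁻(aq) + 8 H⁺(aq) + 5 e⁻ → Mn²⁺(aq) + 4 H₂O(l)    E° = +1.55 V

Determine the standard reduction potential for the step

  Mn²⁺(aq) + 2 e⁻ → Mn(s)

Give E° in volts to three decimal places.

Sequential free energies add, so n₃E°₃ = n₁E°₁ + n₂E°₂.
With n₃ = 7, and the known step contributing 5×(+1.55) V, the unknown satisfies 2·E° = 7×(+0.77) − 5×(+1.55) = -2.360.
E° = -2.360 / 2 = -1.180 V.

-1.180 V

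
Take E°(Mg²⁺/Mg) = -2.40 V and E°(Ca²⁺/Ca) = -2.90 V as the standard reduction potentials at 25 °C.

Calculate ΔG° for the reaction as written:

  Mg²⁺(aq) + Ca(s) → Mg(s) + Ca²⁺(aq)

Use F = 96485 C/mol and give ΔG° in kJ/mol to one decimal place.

As written, Mg²⁺/Mg is reduced (cathode) and Ca²⁺/Ca is oxidised (anode), so E°cell = (-2.40) − (-2.90) = +0.50 V.
Balancing electrons gives n = 2.
ΔG° = −nFE° = −(2)(96485)(+0.50) = -96,485 J = -96.5 kJ/mol.

-96.5 kJ/mol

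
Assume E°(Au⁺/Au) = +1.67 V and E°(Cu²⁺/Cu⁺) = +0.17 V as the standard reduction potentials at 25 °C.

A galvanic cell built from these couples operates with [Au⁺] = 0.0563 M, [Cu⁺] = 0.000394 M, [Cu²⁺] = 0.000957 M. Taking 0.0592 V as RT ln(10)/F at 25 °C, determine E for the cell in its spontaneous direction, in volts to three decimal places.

+1.403 V

Au⁺/Au is the cathode (higher E°), Cu²⁺/Cu⁺ the anode: E°cell = +1.67 − (+0.17) = +1.50 V, n = 1.
Overall: Au⁺(aq) + Cu⁺(aq) → Au(s) + Cu²⁺(aq)
Q = [Cu²⁺] / ([Au⁺]·[Cu⁺]); log Q = 1.635.
E = E° − (0.0592/n) log Q = +1.50 − (0.0592/1)(1.635) = +1.403 V.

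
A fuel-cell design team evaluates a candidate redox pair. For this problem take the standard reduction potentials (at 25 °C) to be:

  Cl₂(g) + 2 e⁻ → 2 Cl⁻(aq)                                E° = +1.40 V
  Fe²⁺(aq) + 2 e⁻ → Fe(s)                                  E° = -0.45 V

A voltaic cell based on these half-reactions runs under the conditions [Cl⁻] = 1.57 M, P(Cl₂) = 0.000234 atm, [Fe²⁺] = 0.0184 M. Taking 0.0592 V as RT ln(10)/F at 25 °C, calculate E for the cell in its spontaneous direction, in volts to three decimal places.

Cl₂/Cl⁻ is the cathode (higher E°), Fe²⁺/Fe the anode: E°cell = +1.40 − (-0.45) = +1.85 V, n = 2.
Overall: Cl₂(g) + Fe(s) → 2 Cl⁻(aq) + Fe²⁺(aq)
Q = [Cl⁻]^2·[Fe²⁺] / (P(Cl₂)); log Q = 2.287.
E = E° − (0.0592/n) log Q = +1.85 − (0.0592/2)(2.287) = +1.782 V.

+1.782 V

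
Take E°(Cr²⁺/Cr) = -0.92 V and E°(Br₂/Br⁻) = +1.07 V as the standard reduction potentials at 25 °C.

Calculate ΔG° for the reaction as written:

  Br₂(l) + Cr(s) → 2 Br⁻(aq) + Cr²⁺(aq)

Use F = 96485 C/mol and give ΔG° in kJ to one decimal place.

-384.0 kJ

As written, Br₂/Br⁻ is reduced (cathode) and Cr²⁺/Cr is oxidised (anode), so E°cell = (+1.07) − (-0.92) = +1.99 V.
Balancing electrons gives n = 2.
ΔG° = −nFE° = −(2)(96485)(+1.99) = -384,010 J = -384.0 kJ.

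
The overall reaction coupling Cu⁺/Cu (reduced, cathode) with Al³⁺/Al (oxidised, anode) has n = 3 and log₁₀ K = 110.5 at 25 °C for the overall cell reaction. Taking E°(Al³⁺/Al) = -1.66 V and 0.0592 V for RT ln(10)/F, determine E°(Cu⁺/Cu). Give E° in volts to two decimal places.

E°cell = (0.0592/n)·log K = (0.0592/3)(110.5) = +2.181 V.
Since Cu⁺/Cu is the cathode and Al³⁺/Al the anode, E°cell = E°(Cu⁺/Cu) − E°(Al³⁺/Al).
So E°(Cu⁺/Cu) = E°cell + E°(Al³⁺/Al) = +2.181 + (-1.66) = +0.52 V.

+0.52 V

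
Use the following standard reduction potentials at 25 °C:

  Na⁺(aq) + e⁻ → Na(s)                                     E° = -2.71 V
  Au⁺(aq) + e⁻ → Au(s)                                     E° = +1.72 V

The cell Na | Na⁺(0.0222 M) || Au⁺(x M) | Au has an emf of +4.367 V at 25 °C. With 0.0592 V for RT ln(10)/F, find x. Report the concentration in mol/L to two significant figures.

0.0019 M

Au⁺/Au is the cathode, Na⁺/Na the anode: E°cell = +4.43 V, n = 1.
Overall reaction: Au⁺(aq) + Na(s) → Au(s) + Na⁺(aq); Q = [Na⁺]^1/[Au⁺]^1.
From E = E° − (0.0592/n) log Q: log Q = (E° − E)·n/0.0592 = (+4.43 − (+4.367))·1/0.0592 = 1.0642.
So 1·log[Au⁺] = 1·log(0.0222) − log Q = -1.6536 − (1.0642) = -2.7178; [Au⁺] = 10^(-2.7178) ≈ 0.0019 M.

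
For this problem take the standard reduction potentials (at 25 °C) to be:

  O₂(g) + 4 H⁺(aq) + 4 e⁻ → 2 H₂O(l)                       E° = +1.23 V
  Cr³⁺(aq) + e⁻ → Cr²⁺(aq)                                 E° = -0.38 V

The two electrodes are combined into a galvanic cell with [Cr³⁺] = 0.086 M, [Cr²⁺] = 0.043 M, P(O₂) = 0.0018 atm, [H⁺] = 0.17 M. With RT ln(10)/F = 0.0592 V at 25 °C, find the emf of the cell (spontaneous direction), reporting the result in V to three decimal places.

O₂/H₂O is the cathode (higher E°), Cr³⁺/Cr²⁺ the anode: E°cell = +1.23 − (-0.38) = +1.61 V, n = 4.
Overall: O₂(g) + 4 H⁺(aq) + 4 Cr²⁺(aq) → 2 H₂O(l) + 4 Cr³⁺(aq)
Q = [Cr³⁺]^4 / (P(O₂)·[H⁺]^4·[Cr²⁺]^4); log Q = 7.027.
E = E° − (0.0592/n) log Q = +1.61 − (0.0592/4)(7.027) = +1.506 V.

+1.506 V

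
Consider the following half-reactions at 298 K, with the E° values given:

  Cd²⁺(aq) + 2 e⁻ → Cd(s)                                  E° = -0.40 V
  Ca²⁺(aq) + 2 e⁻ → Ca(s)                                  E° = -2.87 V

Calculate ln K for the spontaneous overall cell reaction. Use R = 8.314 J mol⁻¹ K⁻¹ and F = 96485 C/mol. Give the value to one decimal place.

Cathode: Cd²⁺/Cd; anode: Ca²⁺/Ca. E°cell = (-0.40) − (-2.87) = +2.47 V, with n = 2.
ΔG° = −nFE° = −RT ln K, so ln K = nFE°/(RT) = (2)(96485)(+2.47) / ((8.314)(298)) = 192.380.

192.4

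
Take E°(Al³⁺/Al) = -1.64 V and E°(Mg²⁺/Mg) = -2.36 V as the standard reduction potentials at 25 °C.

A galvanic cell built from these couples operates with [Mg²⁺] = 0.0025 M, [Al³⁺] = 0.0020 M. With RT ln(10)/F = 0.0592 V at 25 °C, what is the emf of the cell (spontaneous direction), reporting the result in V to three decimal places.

Al³⁺/Al is the cathode (higher E°), Mg²⁺/Mg the anode: E°cell = -1.64 − (-2.36) = +0.72 V, n = 6.
Overall: 2 Al³⁺(aq) + 3 Mg(s) → 2 Al(s) + 3 Mg²⁺(aq)
Q = [Mg²⁺]^3 / ([Al³⁺]^2); log Q = -2.408.
E = E° − (0.0592/n) log Q = +0.72 − (0.0592/6)(-2.408) = +0.744 V.

+0.744 V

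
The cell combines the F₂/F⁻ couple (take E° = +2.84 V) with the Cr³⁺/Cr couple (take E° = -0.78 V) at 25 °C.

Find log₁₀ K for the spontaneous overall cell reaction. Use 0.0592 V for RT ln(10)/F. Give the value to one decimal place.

366.9

Cathode: F₂/F⁻; anode: Cr³⁺/Cr. E°cell = +3.62 V, n = 6.
log K = nE°cell / 0.0592 = (6)(+3.62) / 0.0592 = 366.9.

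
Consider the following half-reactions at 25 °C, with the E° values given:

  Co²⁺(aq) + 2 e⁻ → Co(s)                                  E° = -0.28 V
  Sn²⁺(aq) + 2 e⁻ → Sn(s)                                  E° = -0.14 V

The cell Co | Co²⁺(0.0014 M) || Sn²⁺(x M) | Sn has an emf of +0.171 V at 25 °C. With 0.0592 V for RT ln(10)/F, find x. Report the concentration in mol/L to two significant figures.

Sn²⁺/Sn is the cathode, Co²⁺/Co the anode: E°cell = +0.14 V, n = 2.
Overall reaction: Sn²⁺(aq) + Co(s) → Sn(s) + Co²⁺(aq); Q = [Co²⁺]^1/[Sn²⁺]^1.
From E = E° − (0.0592/n) log Q: log Q = (E° − E)·n/0.0592 = (+0.14 − (+0.171))·2/0.0592 = -1.0473.
So 1·log[Sn²⁺] = 1·log(0.0014) − log Q = -2.8539 − (-1.0473) = -1.8066; [Sn²⁺] = 10^(-1.8066) ≈ 0.016 M.

0.016 M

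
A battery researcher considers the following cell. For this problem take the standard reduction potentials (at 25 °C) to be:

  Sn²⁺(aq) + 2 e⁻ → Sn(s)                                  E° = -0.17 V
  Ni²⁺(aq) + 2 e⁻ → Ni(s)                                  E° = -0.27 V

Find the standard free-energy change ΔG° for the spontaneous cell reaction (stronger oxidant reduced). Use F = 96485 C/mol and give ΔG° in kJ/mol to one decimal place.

-19.3 kJ/mol

Sn²⁺/Sn (E° = -0.17 V) is the cathode; Ni²⁺/Ni (E° = -0.27 V) is the anode, so E°cell = +0.10 V.
Balancing electrons gives n = 2 (lcm of 2 and 2).
ΔG° = −nFE° = −(2)(96485)(+0.10) = -19,297 J = -19.3 kJ/mol.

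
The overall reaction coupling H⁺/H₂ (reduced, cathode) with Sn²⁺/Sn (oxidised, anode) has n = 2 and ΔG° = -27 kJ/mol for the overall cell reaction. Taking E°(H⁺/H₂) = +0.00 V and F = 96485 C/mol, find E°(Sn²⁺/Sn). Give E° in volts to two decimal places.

E°cell = −ΔG°/(nF) = −(-27×10³)/((2)(96485)) = +0.140 V.
Since H⁺/H₂ is the cathode and Sn²⁺/Sn the anode, E°cell = E°(H⁺/H₂) − E°(Sn²⁺/Sn).
So E°(Sn²⁺/Sn) = E°(H⁺/H₂) − E°cell = (+0.00) − (+0.140) = -0.14 V.

-0.14 V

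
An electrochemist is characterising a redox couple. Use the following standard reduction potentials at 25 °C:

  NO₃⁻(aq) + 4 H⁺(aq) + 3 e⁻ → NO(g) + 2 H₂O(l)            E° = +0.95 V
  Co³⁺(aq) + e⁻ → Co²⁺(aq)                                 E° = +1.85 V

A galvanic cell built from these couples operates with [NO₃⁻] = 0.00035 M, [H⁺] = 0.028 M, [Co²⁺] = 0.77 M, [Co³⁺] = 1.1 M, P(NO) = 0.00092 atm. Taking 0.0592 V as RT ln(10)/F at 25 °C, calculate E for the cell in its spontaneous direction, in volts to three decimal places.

+1.040 V

Co³⁺/Co²⁺ is the cathode (higher E°), NO₃⁻/NO the anode: E°cell = +1.85 − (+0.95) = +0.90 V, n = 3.
Overall: 3 Co³⁺(aq) + NO(g) + 2 H₂O(l) → 3 Co²⁺(aq) + NO₃⁻(aq) + 4 H⁺(aq)
Q = [Co²⁺]^3·[NO₃⁻]·[H⁺]^4 / ([Co³⁺]^3·P(NO)); log Q = -7.096.
E = E° − (0.0592/n) log Q = +0.90 − (0.0592/3)(-7.096) = +1.040 V.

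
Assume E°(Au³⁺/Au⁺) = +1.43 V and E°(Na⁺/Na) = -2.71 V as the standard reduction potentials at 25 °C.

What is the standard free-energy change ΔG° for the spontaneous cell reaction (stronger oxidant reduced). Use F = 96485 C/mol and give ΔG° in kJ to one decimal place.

Au³⁺/Au⁺ (E° = +1.43 V) is the cathode; Na⁺/Na (E° = -2.71 V) is the anode, so E°cell = +4.14 V.
Balancing electrons gives n = 2 (lcm of 2 and 1).
ΔG° = −nFE° = −(2)(96485)(+4.14) = -798,896 J = -798.9 kJ.

-798.9 kJ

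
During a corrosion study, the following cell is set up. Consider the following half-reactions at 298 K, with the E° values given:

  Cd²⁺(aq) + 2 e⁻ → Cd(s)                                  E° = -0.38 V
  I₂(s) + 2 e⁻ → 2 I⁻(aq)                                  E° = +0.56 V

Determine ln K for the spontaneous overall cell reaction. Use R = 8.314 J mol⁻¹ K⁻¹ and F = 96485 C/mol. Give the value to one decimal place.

73.2

Cathode: I₂/I⁻; anode: Cd²⁺/Cd. E°cell = (+0.56) − (-0.38) = +0.94 V, with n = 2.
ΔG° = −nFE° = −RT ln K, so ln K = nFE°/(RT) = (2)(96485)(+0.94) / ((8.314)(298)) = 73.214.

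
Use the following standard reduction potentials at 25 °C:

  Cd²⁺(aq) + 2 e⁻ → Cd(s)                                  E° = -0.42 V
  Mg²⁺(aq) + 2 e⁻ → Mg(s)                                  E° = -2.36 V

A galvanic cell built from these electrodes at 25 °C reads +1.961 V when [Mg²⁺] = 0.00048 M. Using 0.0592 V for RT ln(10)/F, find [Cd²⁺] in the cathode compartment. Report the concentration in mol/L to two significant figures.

0.0025 M

Cd²⁺/Cd is the cathode, Mg²⁺/Mg the anode: E°cell = +1.94 V, n = 2.
Overall reaction: Cd²⁺(aq) + Mg(s) → Cd(s) + Mg²⁺(aq); Q = [Mg²⁺]^1/[Cd²⁺]^1.
From E = E° − (0.0592/n) log Q: log Q = (E° − E)·n/0.0592 = (+1.94 − (+1.961))·2/0.0592 = -0.7095.
So 1·log[Cd²⁺] = 1·log(0.00048) − log Q = -3.3188 − (-0.7095) = -2.6093; [Cd²⁺] = 10^(-2.6093) ≈ 0.0025 M.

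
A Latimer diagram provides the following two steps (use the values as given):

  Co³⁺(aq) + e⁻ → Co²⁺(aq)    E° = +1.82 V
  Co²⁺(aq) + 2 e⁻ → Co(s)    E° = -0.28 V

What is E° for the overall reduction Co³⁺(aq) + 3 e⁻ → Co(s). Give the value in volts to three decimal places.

+0.420 V

Standard free energies of sequential steps add: ΔG°₃ = ΔG°₁ + ΔG°₂, so n₃E°₃ = n₁E°₁ + n₂E°₂.
E°₃ = (1×+1.82 + 2×-0.28) / 3 = (+1.260) / 3 = +0.420 V.
Simply averaging or adding the two E° values would be wrong; the electron-weighted sum is required.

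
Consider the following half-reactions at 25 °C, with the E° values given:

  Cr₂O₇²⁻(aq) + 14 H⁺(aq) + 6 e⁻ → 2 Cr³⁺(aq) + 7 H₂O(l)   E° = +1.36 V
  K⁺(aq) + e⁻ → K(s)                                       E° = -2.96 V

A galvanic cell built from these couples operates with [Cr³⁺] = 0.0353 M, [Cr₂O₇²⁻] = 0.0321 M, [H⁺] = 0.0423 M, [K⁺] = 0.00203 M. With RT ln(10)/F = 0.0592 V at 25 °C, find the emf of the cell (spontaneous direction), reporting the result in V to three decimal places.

Cr₂O₇²⁻/Cr³⁺ is the cathode (higher E°), K⁺/K the anode: E°cell = +1.36 − (-2.96) = +4.32 V, n = 6.
Overall: Cr₂O₇²⁻(aq) + 14 H⁺(aq) + 6 K(s) → 2 Cr³⁺(aq) + 7 H₂O(l) + 6 K⁺(aq)
Q = [Cr³⁺]^2·[K⁺]^6 / ([Cr₂O₇²⁻]·[H⁺]^14); log Q = 1.665.
E = E° − (0.0592/n) log Q = +4.32 − (0.0592/6)(1.665) = +4.304 V.

+4.304 V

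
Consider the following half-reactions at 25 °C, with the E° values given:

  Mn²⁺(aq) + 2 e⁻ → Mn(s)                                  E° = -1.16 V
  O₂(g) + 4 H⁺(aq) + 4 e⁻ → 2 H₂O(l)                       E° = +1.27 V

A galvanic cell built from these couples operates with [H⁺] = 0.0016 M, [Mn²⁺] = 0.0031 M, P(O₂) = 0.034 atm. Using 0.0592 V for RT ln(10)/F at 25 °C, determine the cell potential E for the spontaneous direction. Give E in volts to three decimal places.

O₂/H₂O is the cathode (higher E°), Mn²⁺/Mn the anode: E°cell = +1.27 − (-1.16) = +2.43 V, n = 4.
Overall: O₂(g) + 4 H⁺(aq) + 2 Mn(s) → 2 H₂O(l) + 2 Mn²⁺(aq)
Q = [Mn²⁺]^2 / (P(O₂)·[H⁺]^4); log Q = 7.635.
E = E° − (0.0592/n) log Q = +2.43 − (0.0592/4)(7.635) = +2.317 V.

+2.317 V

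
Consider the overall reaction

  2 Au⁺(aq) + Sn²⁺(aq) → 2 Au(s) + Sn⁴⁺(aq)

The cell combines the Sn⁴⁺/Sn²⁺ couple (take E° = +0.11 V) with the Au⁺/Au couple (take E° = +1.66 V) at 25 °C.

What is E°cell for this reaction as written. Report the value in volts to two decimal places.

The Au⁺/Au couple has the higher reduction potential, so it is the cathode; Sn⁴⁺/Sn²⁺ is oxidised at the anode.
E°cell = E°(cathode) − E°(anode) = (+1.66) − (+0.11) = +1.55 V.
Since E°cell > 0, the reaction is spontaneous under standard conditions.

+1.55 V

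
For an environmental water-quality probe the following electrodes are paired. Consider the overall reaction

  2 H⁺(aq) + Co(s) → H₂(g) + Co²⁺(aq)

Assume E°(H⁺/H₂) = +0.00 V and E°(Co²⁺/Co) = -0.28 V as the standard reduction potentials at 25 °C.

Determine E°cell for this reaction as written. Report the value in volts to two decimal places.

+0.28 V

The H⁺/H₂ couple has the higher reduction potential, so it is the cathode; Co²⁺/Co is oxidised at the anode.
E°cell = E°(cathode) − E°(anode) = (+0.00) − (-0.28) = +0.28 V.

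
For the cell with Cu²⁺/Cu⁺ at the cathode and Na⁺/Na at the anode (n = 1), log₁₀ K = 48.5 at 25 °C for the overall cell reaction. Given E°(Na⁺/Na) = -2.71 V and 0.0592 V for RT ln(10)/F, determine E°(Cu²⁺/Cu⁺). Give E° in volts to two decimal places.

E°cell = (0.0592/n)·log K = (0.0592/1)(48.5) = +2.871 V.
Since Cu²⁺/Cu⁺ is the cathode and Na⁺/Na the anode, E°cell = E°(Cu²⁺/Cu⁺) − E°(Na⁺/Na).
So E°(Cu²⁺/Cu⁺) = E°cell + E°(Na⁺/Na) = +2.871 + (-2.71) = +0.16 V.

+0.16 V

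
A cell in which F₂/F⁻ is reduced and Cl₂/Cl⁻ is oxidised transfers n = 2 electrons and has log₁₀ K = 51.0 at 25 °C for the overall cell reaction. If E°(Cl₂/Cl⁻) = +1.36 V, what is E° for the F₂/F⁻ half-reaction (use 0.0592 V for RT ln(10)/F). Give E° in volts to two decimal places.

E°cell = (0.0592/n)·log K = (0.0592/2)(51.0) = +1.510 V.
Since F₂/F⁻ is the cathode and Cl₂/Cl⁻ the anode, E°cell = E°(F₂/F⁻) − E°(Cl₂/Cl⁻).
So E°(F₂/F⁻) = E°cell + E°(Cl₂/Cl⁻) = +1.510 + (+1.36) = +2.87 V.

+2.87 V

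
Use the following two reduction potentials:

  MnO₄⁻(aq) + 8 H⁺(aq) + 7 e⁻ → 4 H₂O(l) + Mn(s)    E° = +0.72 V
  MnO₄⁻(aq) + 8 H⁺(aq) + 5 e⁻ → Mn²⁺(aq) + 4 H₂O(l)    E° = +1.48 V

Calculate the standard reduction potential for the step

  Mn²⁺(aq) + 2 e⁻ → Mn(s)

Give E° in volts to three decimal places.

Sequential free energies add, so n₃E°₃ = n₁E°₁ + n₂E°₂.
With n₃ = 7, and the known step contributing 5×(+1.48) V, the unknown satisfies 2·E° = 7×(+0.72) − 5×(+1.48) = -2.360.
E° = -2.360 / 2 = -1.180 V.

-1.180 V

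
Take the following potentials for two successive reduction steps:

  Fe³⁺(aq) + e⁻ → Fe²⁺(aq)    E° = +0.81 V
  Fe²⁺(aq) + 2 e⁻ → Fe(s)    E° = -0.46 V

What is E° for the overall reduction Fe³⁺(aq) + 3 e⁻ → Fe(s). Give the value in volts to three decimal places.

-0.037 V

Adding the free-energy changes (−nFE°) of the two steps gives −n₃FE°₃ = −n₁FE°₁ − n₂FE°₂.
E°₃ = (1×+0.81 + 2×-0.46) / 3 = (-0.110) / 3 = -0.037 V.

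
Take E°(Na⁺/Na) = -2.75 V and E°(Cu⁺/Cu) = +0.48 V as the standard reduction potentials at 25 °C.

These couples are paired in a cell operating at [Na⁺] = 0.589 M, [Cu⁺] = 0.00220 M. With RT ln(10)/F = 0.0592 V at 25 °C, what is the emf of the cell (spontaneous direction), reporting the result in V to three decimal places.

Cu⁺/Cu is the cathode (higher E°), Na⁺/Na the anode: E°cell = +0.48 − (-2.75) = +3.23 V, n = 1.
Overall: Cu⁺(aq) + Na(s) → Cu(s) + Na⁺(aq)
Q = [Na⁺] / ([Cu⁺]); log Q = 2.428.
E = E° − (0.0592/n) log Q = +3.23 − (0.0592/1)(2.428) = +3.086 V.

+3.086 V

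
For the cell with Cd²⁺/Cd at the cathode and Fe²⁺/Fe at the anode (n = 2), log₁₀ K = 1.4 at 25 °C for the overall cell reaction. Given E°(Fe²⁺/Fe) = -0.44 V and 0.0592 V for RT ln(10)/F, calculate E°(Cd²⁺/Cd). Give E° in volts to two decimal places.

E°cell = (0.0592/n)·log K = (0.0592/2)(1.4) = +0.041 V.
Since Cd²⁺/Cd is the cathode and Fe²⁺/Fe the anode, E°cell = E°(Cd²⁺/Cd) − E°(Fe²⁺/Fe).
So E°(Cd²⁺/Cd) = E°cell + E°(Fe²⁺/Fe) = +0.041 + (-0.44) = -0.40 V.

-0.40 V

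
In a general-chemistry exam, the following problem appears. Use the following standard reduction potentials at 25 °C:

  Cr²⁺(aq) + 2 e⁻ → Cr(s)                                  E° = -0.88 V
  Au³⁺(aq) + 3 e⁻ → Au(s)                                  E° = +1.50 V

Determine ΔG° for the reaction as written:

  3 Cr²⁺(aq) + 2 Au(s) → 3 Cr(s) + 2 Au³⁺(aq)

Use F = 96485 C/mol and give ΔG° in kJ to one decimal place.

As written, Cr²⁺/Cr is reduced (cathode) and Au³⁺/Au is oxidised (anode), so E°cell = (-0.88) − (+1.50) = -2.38 V.
Balancing electrons gives n = 6.
ΔG° = −nFE° = −(6)(96485)(-2.38) = 1,377,806 J = +1377.8 kJ.

+1377.8 kJ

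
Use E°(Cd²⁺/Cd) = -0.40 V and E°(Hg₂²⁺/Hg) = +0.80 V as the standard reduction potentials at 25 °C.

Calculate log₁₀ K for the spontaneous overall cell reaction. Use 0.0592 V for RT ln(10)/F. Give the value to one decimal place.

40.5

Cathode: Hg₂²⁺/Hg; anode: Cd²⁺/Cd. E°cell = +1.20 V, n = 2.
log K = nE°cell / 0.0592 = (2)(+1.20) / 0.0592 = 40.5.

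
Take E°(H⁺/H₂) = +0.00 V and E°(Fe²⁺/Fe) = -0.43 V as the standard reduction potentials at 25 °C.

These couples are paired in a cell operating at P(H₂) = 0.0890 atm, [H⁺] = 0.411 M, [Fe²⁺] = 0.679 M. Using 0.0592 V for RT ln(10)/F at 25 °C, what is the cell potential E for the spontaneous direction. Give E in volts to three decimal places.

+0.443 V

H⁺/H₂ is the cathode (higher E°), Fe²⁺/Fe the anode: E°cell = +0.00 − (-0.43) = +0.43 V, n = 2.
Overall: 2 H⁺(aq) + Fe(s) → H₂(g) + Fe²⁺(aq)
Q = P(H₂)·[Fe²⁺] / ([H⁺]^2); log Q = -0.446.
E = E° − (0.0592/n) log Q = +0.43 − (0.0592/2)(-0.446) = +0.443 V.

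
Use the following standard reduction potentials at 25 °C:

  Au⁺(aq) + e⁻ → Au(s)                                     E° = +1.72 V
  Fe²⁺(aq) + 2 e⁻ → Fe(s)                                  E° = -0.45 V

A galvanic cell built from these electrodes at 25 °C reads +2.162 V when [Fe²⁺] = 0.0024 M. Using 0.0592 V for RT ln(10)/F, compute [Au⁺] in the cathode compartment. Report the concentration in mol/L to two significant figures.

Au⁺/Au is the cathode, Fe²⁺/Fe the anode: E°cell = +2.17 V, n = 2.
Overall reaction: 2 Au⁺(aq) + Fe(s) → 2 Au(s) + Fe²⁺(aq); Q = [Fe²⁺]^1/[Au⁺]^2.
From E = E° − (0.0592/n) log Q: log Q = (E° − E)·n/0.0592 = (+2.17 − (+2.162))·2/0.0592 = 0.2703.
So 2·log[Au⁺] = 1·log(0.0024) − log Q = -2.6198 − (0.2703) = -2.8901; log[Au⁺] = -2.8901 / 2 = -1.4450; [Au⁺] = 10^(-1.4450) ≈ 0.036 M.

0.036 M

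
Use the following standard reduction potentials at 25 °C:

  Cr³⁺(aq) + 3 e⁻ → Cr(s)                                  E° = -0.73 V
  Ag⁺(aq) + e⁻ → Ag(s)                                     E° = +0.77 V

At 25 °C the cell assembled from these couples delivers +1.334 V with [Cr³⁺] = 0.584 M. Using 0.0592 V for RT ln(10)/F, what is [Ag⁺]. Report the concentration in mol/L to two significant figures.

Ag⁺/Ag is the cathode, Cr³⁺/Cr the anode: E°cell = +1.50 V, n = 3.
Overall reaction: 3 Ag⁺(aq) + Cr(s) → 3 Ag(s) + Cr³⁺(aq); Q = [Cr³⁺]^1/[Ag⁺]^3.
From E = E° − (0.0592/n) log Q: log Q = (E° − E)·n/0.0592 = (+1.50 − (+1.334))·3/0.0592 = 8.4122.
So 3·log[Ag⁺] = 1·log(0.584) − log Q = -0.2336 − (8.4122) = -8.6458; log[Ag⁺] = -8.6458 / 3 = -2.8819; [Ag⁺] = 10^(-2.8819) ≈ 0.0013 M.

0.0013 M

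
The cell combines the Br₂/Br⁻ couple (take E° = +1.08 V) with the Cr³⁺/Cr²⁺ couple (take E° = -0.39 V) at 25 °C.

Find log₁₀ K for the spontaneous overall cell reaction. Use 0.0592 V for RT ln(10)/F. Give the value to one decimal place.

Cathode: Br₂/Br⁻; anode: Cr³⁺/Cr²⁺. E°cell = +1.47 V, n = 2.
log K = nE°cell / 0.0592 = (2)(+1.47) / 0.0592 = 49.7.

49.7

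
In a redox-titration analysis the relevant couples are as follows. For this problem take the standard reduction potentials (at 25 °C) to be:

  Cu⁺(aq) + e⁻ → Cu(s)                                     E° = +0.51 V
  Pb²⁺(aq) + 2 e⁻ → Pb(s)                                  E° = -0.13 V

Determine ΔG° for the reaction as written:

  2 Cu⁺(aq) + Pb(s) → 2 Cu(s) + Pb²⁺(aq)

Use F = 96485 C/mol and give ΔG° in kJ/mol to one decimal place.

As written, Cu⁺/Cu is reduced (cathode) and Pb²⁺/Pb is oxidised (anode), so E°cell = (+0.51) − (-0.13) = +0.64 V.
Balancing electrons gives n = 2.
ΔG° = −nFE° = −(2)(96485)(+0.64) = -123,501 J = -123.5 kJ/mol.

-123.5 kJ/mol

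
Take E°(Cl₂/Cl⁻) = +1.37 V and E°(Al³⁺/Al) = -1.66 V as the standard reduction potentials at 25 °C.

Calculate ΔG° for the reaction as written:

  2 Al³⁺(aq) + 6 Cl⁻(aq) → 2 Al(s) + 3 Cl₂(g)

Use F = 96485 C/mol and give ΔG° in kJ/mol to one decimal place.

As written, Al³⁺/Al is reduced (cathode) and Cl₂/Cl⁻ is oxidised (anode), so E°cell = (-1.66) − (+1.37) = -3.03 V.
Balancing electrons gives n = 6.
ΔG° = −nFE° = −(6)(96485)(-3.03) = 1,754,097 J = +1754.1 kJ/mol.

+1754.1 kJ/mol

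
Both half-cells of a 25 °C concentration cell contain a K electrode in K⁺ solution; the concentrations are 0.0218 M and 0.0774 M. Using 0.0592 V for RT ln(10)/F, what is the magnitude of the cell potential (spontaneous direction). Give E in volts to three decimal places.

For a concentration cell E°cell = 0. The 0.0774 M side is the cathode (reduction is favoured where [K⁺] is higher).
With n = 1, E = −(0.0592/1) log([K⁺]ₐₙ/[K⁺]꜀ₐₜ) = −(0.0592/1) log(0.0218/0.0774) = −(0.0592/1)(-0.550) = +0.033 V.

+0.033 V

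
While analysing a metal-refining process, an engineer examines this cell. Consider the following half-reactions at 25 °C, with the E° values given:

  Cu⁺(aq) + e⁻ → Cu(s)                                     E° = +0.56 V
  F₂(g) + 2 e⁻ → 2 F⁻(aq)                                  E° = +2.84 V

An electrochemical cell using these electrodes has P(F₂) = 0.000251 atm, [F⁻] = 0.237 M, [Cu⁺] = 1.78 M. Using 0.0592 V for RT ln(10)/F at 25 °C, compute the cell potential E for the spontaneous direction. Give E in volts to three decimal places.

F₂/F⁻ is the cathode (higher E°), Cu⁺/Cu the anode: E°cell = +2.84 − (+0.56) = +2.28 V, n = 2.
Overall: F₂(g) + 2 Cu(s) → 2 F⁻(aq) + 2 Cu⁺(aq)
Q = [F⁻]^2·[Cu⁺]^2 / (P(F₂)); log Q = 2.851.
E = E° − (0.0592/n) log Q = +2.28 − (0.0592/2)(2.851) = +2.196 V.

+2.196 V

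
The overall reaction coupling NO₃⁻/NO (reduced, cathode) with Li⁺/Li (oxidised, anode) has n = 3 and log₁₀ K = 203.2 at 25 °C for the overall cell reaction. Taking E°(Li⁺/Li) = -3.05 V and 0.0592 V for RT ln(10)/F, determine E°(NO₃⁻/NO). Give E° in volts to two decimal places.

E°cell = (0.0592/n)·log K = (0.0592/3)(203.2) = +4.010 V.
Since NO₃⁻/NO is the cathode and Li⁺/Li the anode, E°cell = E°(NO₃⁻/NO) − E°(Li⁺/Li).
So E°(NO₃⁻/NO) = E°cell + E°(Li⁺/Li) = +4.010 + (-3.05) = +0.96 V.

+0.96 V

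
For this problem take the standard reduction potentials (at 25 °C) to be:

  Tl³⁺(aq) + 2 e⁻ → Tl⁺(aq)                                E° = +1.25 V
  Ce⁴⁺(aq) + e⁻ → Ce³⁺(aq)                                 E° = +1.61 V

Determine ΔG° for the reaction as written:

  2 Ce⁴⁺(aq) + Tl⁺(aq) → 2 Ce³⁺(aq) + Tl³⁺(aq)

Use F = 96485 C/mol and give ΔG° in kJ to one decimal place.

As written, Ce⁴⁺/Ce³⁺ is reduced (cathode) and Tl³⁺/Tl⁺ is oxidised (anode), so E°cell = (+1.61) − (+1.25) = +0.36 V.
Balancing electrons gives n = 2.
ΔG° = −nFE° = −(2)(96485)(+0.36) = -69,469 J = -69.5 kJ.

-69.5 kJ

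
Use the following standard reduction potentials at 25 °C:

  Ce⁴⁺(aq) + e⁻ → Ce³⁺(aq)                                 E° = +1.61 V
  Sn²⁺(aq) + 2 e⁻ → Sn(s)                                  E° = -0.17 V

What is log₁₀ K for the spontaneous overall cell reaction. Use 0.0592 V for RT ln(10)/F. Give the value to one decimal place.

60.1

Cathode: Ce⁴⁺/Ce³⁺; anode: Sn²⁺/Sn. E°cell = +1.78 V, n = 2.
log K = nE°cell / 0.0592 = (2)(+1.78) / 0.0592 = 60.1.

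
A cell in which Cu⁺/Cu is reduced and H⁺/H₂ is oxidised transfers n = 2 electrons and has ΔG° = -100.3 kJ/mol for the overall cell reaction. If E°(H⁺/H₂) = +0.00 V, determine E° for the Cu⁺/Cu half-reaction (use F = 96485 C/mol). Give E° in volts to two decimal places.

+0.52 V

E°cell = −ΔG°/(nF) = −(-100.3×10³)/((2)(96485)) = +0.520 V.
Since Cu⁺/Cu is the cathode and H⁺/H₂ the anode, E°cell = E°(Cu⁺/Cu) − E°(H⁺/H₂).
So E°(Cu⁺/Cu) = E°cell + E°(H⁺/H₂) = +0.520 + (+0.00) = +0.52 V.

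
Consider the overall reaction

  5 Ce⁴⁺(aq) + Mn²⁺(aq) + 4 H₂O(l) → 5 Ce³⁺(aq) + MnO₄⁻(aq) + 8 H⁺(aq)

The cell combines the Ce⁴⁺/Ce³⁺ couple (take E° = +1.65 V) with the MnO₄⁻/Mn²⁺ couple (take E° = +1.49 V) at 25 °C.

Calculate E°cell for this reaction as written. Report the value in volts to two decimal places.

The Ce⁴⁺/Ce³⁺ couple has the higher reduction potential, so it is the cathode; MnO₄⁻/Mn²⁺ is oxidised at the anode.
E°cell = E°(cathode) − E°(anode) = (+1.65) − (+1.49) = +0.16 V.
Since E°cell > 0, the reaction is spontaneous under standard conditions.

+0.16 V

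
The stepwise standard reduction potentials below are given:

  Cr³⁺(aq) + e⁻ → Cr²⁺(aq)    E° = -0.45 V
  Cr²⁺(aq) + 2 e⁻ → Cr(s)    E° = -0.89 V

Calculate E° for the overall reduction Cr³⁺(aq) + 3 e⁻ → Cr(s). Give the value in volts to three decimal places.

-0.743 V

Since ΔG° = −nFE° is additive over sequential reductions, n₃E°₃ = n₁E°₁ + n₂E°₂.
E°₃ = (1×-0.45 + 2×-0.89) / 3 = (-2.230) / 3 = -0.743 V.
Simply averaging or adding the two E° values would be wrong; the electron-weighted sum is required.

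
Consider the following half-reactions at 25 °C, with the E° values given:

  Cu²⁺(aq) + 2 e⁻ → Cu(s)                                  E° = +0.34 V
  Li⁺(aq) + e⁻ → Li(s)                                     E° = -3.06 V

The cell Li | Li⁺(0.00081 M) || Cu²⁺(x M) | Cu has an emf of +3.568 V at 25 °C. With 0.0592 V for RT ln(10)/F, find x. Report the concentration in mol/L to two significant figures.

Cu²⁺/Cu is the cathode, Li⁺/Li the anode: E°cell = +3.40 V, n = 2.
Overall reaction: Cu²⁺(aq) + 2 Li(s) → Cu(s) + 2 Li⁺(aq); Q = [Li⁺]^2/[Cu²⁺]^1.
From E = E° − (0.0592/n) log Q: log Q = (E° − E)·n/0.0592 = (+3.40 − (+3.568))·2/0.0592 = -5.6757.
So 1·log[Cu²⁺] = 2·log(0.00081) − log Q = -6.1830 − (-5.6757) = -0.5073; [Cu²⁺] = 10^(-0.5073) ≈ 0.31 M.

0.31 M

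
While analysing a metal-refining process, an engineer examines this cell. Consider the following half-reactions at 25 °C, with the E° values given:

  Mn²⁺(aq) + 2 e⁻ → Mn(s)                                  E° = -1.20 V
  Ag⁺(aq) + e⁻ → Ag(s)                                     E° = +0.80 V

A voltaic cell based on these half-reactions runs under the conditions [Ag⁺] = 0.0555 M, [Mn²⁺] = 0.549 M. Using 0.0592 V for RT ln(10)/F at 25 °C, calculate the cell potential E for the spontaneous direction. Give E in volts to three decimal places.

Ag⁺/Ag is the cathode (higher E°), Mn²⁺/Mn the anode: E°cell = +0.80 − (-1.20) = +2.00 V, n = 2.
Overall: 2 Ag⁺(aq) + Mn(s) → 2 Ag(s) + Mn²⁺(aq)
Q = [Mn²⁺] / ([Ag⁺]^2); log Q = 2.251.
E = E° − (0.0592/n) log Q = +2.00 − (0.0592/2)(2.251) = +1.933 V.

+1.933 V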